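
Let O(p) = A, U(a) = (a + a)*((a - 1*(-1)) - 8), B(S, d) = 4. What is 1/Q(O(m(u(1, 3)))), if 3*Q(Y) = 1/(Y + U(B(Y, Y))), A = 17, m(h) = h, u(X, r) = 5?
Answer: -21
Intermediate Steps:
U(a) = 2*a*(-7 + a) (U(a) = (2*a)*((a + 1) - 8) = (2*a)*((1 + a) - 8) = (2*a)*(-7 + a) = 2*a*(-7 + a))
O(p) = 17
Q(Y) = 1/(3*(-24 + Y)) (Q(Y) = 1/(3*(Y + 2*4*(-7 + 4))) = 1/(3*(Y + 2*4*(-3))) = 1/(3*(Y - 24)) = 1/(3*(-24 + Y)))
1/Q(O(m(u(1, 3)))) = 1/(1/(3*(-24 + 17))) = 1/((1/3)/(-7)) = 1/((1/3)*(-1/7)) = 1/(-1/21) = -21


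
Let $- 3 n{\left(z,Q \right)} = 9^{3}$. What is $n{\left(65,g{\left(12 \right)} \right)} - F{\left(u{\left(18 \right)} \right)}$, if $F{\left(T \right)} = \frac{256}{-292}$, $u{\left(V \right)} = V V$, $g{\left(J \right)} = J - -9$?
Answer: $- \frac{17675}{73} \approx -242.12$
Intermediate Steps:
$g{\left(J \right)} = 9 + J$ ($g{\left(J \right)} = J + 9 = 9 + J$)
$n{\left(z,Q \right)} = -243$ ($n{\left(z,Q \right)} = - \frac{9^{3}}{3} = \left(- \frac{1}{3}\right) 729 = -243$)
$u{\left(V \right)} = V^{2}$
$F{\left(T \right)} = - \frac{64}{73}$ ($F{\left(T \right)} = 256 \left(- \frac{1}{292}\right) = - \frac{64}{73}$)
$n{\left(65,g{\left(12 \right)} \right)} - F{\left(u{\left(18 \right)} \right)} = -243 - - \frac{64}{73} = -243 + \frac{64}{73} = - \frac{17675}{73}$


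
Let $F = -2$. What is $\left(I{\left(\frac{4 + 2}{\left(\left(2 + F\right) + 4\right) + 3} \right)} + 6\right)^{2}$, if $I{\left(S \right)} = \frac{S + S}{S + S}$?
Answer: $49$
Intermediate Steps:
$I{\left(S \right)} = 1$ ($I{\left(S \right)} = \frac{2 S}{2 S} = 2 S \frac{1}{2 S} = 1$)
$\left(I{\left(\frac{4 + 2}{\left(\left(2 + F\right) + 4\right) + 3} \right)} + 6\right)^{2} = \left(1 + 6\right)^{2} = 7^{2} = 49$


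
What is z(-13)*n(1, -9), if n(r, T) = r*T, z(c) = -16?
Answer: 144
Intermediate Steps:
n(r, T) = T*r
z(-13)*n(1, -9) = -(-144) = -16*(-9) = 144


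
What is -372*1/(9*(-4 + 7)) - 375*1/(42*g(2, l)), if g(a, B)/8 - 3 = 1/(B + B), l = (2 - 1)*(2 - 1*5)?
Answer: -121423/8568 ≈ -14.172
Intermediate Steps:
l = -3 (l = 1*(2 - 5) = 1*(-3) = -3)
g(a, B) = 24 + 4/B (g(a, B) = 24 + 8/(B + B) = 24 + 8/((2*B)) = 24 + 8*(1/(2*B)) = 24 + 4/B)
-372*1/(9*(-4 + 7)) - 375*1/(42*g(2, l)) = -372*1/(9*(-4 + 7)) - 375*1/(42*(24 + 4/(-3))) = -372/(3*9) - 375*1/(42*(24 + 4*(-⅓))) = -372/27 - 375*1/(42*(24 - 4/3)) = -372*1/27 - 375/((6*(68/3))*7) = -124/9 - 375/(136*7) = -124/9 - 375/952 = -121423/8568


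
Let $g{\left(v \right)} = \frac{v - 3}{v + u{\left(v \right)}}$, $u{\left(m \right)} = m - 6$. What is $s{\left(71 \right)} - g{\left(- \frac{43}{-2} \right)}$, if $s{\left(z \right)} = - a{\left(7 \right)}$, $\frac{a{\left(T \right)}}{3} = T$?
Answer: $- \frac{43}{2} \approx -21.5$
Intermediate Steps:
$a{\left(T \right)} = 3 T$
$u{\left(m \right)} = -6 + m$ ($u{\left(m \right)} = m - 6 = -6 + m$)
$s{\left(z \right)} = -21$ ($s{\left(z \right)} = - 3 \cdot 7 = \left(-1\right) 21 = -21$)
$g{\left(v \right)} = \frac{-3 + v}{-6 + 2 v}$ ($g{\left(v \right)} = \frac{v - 3}{v + \left(-6 + v\right)} = \frac{-3 + v}{-6 + 2 v}$)
$s{\left(71 \right)} - g{\left(- \frac{43}{-2} \right)} = -21 - \frac{1}{2} = - \frac{43}{2}$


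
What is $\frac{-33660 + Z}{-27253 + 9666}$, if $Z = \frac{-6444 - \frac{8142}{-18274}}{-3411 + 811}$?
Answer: $\frac{799574817243}{417800289400} \approx 1.9138$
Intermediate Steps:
$Z = \frac{58874757}{23756200}$ ($Z = \frac{-6444 - - \frac{4071}{9137}}{-2600} = \left(-6444 + \frac{4071}{9137}\right) \left(- \frac{1}{2600}\right) = \left(- \frac{58874757}{9137}\right) \left(- \frac{1}{2600}\right) = \frac{58874757}{23756200} \approx 2.4783$)
$\frac{-33660 + Z}{-27253 + 9666} = \frac{-33660 + \frac{58874757}{23756200}}{-27253 + 9666} = - \frac{799574817243}{23756200 \left(-17587\right)} = \left(- \frac{799574817243}{23756200}\right) \left(- \frac{1}{17587}\right) = \frac{799574817243}{417800289400}$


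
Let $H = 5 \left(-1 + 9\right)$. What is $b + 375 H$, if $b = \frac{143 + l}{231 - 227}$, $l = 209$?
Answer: $15088$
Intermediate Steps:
$H = 40$ ($H = 5 \cdot 8 = 40$)
$b = 88$ ($b = \frac{143 + 209}{231 - 227} = \frac{352}{4} = 352 \cdot \frac{1}{4} = 88$)
$b + 375 H = 88 + 375 \cdot 40 = 88 + 15000 = 15088$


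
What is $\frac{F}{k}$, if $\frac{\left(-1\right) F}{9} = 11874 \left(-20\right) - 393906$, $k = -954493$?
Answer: $- \frac{5682474}{954493} \approx -5.9534$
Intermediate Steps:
$F = 5682474$ ($F = - 9 \left(11874 \left(-20\right) - 393906\right) = - 9 \left(-237480 - 393906\right) = \left(-9\right) \left(-631386\right) = 5682474$)
$\frac{F}{k} = \frac{5682474}{-954493} = 5682474 \left(- \frac{1}{954493}\right) = - \frac{5682474}{954493}$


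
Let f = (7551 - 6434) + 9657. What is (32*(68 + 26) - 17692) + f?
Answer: -3910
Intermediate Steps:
f = 10774 (f = 1117 + 9657 = 10774)
(32*(68 + 26) - 17692) + f = (32*(68 + 26) - 17692) + 10774 = (32*94 - 17692) + 10774 = (3008 - 17692) + 10774 = -14684 + 10774 = -3910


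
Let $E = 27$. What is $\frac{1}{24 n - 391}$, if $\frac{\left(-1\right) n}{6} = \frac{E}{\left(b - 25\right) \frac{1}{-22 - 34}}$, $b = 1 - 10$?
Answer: $- \frac{17}{115511} \approx -0.00014717$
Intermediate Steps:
$b = -9$
$n = - \frac{4536}{17}$ ($n = - 6 \frac{27}{\left(-9 - 25\right) \frac{1}{-22 - 34}} = - 6 \frac{27}{\left(-34\right) \frac{1}{-56}} = - 6 \frac{27}{\left(-34\right) \left(- \frac{1}{56}\right)} = - 6 \frac{27}{\frac{17}{28}} = - 6 \cdot 27 \cdot \frac{28}{17} = \left(-6\right) \frac{756}{17} = - \frac{4536}{17} \approx -266.82$)
$\frac{1}{24 n - 391} = \frac{1}{24 \left(- \frac{4536}{17}\right) - 391} = \frac{1}{- \frac{108864}{17} - 391} = \frac{1}{- \frac{115511}{17}} = - \frac{17}{115511}$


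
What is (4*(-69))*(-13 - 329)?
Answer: 94392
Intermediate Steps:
(4*(-69))*(-13 - 329) = -276*(-342) = 94392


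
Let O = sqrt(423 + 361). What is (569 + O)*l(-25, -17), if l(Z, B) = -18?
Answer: -10746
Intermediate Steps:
O = 28 (O = sqrt(784) = 28)
(569 + O)*l(-25, -17) = (569 + 28)*(-18) = 597*(-18) = -10746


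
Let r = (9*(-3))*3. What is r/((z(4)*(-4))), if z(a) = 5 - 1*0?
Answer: 81/20 ≈ 4.0500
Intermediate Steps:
z(a) = 5 (z(a) = 5 + 0 = 5)
r = -81 (r = -27*3 = -81)
r/((z(4)*(-4))) = -81/(5*(-4)) = -81/(-20) = -81*(-1/20) = 81/20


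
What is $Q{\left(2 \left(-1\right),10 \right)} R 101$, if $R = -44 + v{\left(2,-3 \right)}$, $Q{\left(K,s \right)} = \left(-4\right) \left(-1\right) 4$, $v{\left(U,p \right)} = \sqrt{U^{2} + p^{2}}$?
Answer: $-71104 + 1616 \sqrt{13} \approx -65277.0$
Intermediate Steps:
$Q{\left(K,s \right)} = 16$ ($Q{\left(K,s \right)} = 4 \cdot 4 = 16$)
$R = -44 + \sqrt{13}$ ($R = -44 + \sqrt{2^{2} + \left(-3\right)^{2}} = -44 + \sqrt{4 + 9} = -44 + \sqrt{13} \approx -40.394$)
$Q{\left(2 \left(-1\right),10 \right)} R 101 = 16 \left(-44 + \sqrt{13}\right) 101 = \left(-704 + 16 \sqrt{13}\right) 101 = -71104 + 1616 \sqrt{13}$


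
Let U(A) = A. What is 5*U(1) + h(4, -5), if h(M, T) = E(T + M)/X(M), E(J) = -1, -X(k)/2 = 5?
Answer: 51/10 ≈ 5.1000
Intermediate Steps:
X(k) = -10 (X(k) = -2*5 = -10)
h(M, T) = 1/10 (h(M, T) = -1/(-10) = -1*(-1/10) = 1/10)
5*U(1) + h(4, -5) = 5*1 + 1/10 = 5 + 1/10 = 51/10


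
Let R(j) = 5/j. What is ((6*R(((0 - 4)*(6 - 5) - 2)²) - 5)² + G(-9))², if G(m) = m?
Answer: 90601/1296 ≈ 69.908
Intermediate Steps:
((6*R(((0 - 4)*(6 - 5) - 2)²) - 5)² + G(-9))² = ((6*(5/(((0 - 4)*(6 - 5) - 2)²)) - 5)² - 9)² = ((6*(5/((-4*1 - 2)²)) - 5)² - 9)² = ((6*(5/((-4 - 2)²)) - 5)² - 9)² = ((6*(5/((-6)²)) - 5)² - 9)² = ((6*(5/36) - 5)² - 9)² = ((⅚ - 5)² - 9)² = ((-25/6)² - 9)² = (625/36 - 9)² = (301/36)² = 90601/1296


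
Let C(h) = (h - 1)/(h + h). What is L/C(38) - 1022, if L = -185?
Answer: -1402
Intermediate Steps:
C(h) = (-1 + h)/(2*h) (C(h) = (-1 + h)/((2*h)) = (-1 + h)*(1/(2*h)) = (-1 + h)/(2*h))
L/C(38) - 1022 = -185*76/(-1 + 38) - 1022 = -185/((½)*(1/38)*37) - 1022 = -185/37/76 - 1022 = -185*76/37 - 1022 = -380 - 1022 = -1402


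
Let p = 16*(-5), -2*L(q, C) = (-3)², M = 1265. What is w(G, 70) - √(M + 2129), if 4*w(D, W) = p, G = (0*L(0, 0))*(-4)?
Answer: -20 - √3394 ≈ -78.258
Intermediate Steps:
L(q, C) = -9/2 (L(q, C) = -½*(-3)² = -½*9 = -9/2)
p = -80
G = 0 (G = (0*(-9/2))*(-4) = 0*(-4) = 0)
w(D, W) = -20 (w(D, W) = (¼)*(-80) = -20)
w(G, 70) - √(M + 2129) = -20 - √(1265 + 2129) = -20 - √3394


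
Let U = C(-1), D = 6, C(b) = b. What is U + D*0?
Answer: -1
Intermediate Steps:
U = -1
U + D*0 = -1 + 6*0 = -1 + 0 = -1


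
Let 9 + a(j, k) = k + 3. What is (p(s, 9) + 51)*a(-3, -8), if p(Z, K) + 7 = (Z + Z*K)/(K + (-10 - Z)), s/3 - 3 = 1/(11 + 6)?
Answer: -84728/173 ≈ -489.76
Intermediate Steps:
s = 156/17 (s = 9 + 3/(11 + 6) = 9 + 3/17 = 156/17 ≈ 9.1765)
a(j, k) = -6 + k (a(j, k) = -9 + (k + 3) = -9 + (3 + k) = -6 + k)
p(Z, K) = -7 + (Z + K*Z)/(-10 + K - Z) (p(Z, K) = -7 + (Z + Z*K)/(K + (-10 - Z)) = -7 + (Z + K*Z)/(-10 + K - Z))
(p(s, 9) + 51)*a(-3, -8) = ((-70 - 8*156/17 + 7*9 - 1*9*156/17)/(10 + 156/17 - 1*9) + 51)*(-6 - 8) = ((-70 - 1248/17 + 63 - 1404/17)/(10 + 156/17 - 9) + 51)*(-14) = (-163/(173/17) + 51)*(-14) = ((17/173)*(-163) + 51)*(-14) = (-2771/173 + 51)*(-14) = (6052/173)*(-14) = -84728/173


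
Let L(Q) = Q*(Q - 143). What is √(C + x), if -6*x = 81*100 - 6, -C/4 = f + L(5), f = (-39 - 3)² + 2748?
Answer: I*√16637 ≈ 128.98*I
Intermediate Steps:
L(Q) = Q*(-143 + Q)
f = 4512 (f = (-42)² + 2748 = 1764 + 2748 = 4512)
C = -15288 (C = -4*(4512 + 5*(-143 + 5)) = -4*(4512 + 5*(-138)) = -4*(4512 - 690) = -4*3822 = -15288)
x = -1349 (x = -(81*100 - 6)/6 = -(8100 - 6)/6 = -⅙*8094 = -1349)
√(C + x) = √(-15288 - 1349) = √(-16637) = I*√16637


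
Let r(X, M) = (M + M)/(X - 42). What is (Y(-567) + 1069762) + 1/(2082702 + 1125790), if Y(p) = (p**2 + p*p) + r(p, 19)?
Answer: 478092177745519/279138804 ≈ 1.7127e+6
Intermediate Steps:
r(X, M) = 2*M/(-42 + X) (r(X, M) = (2*M)/(-42 + X) = 2*M/(-42 + X))
Y(p) = 2*p**2 + 38/(-42 + p) (Y(p) = (p**2 + p*p) + 2*19/(-42 + p) = (p**2 + p**2) + 38/(-42 + p) = 2*p**2 + 38/(-42 + p))
(Y(-567) + 1069762) + 1/(2082702 + 1125790) = (2*(19 + (-567)**2*(-42 - 567))/(-42 - 567) + 1069762) + 1/(2082702 + 1125790) = (2*(19 + 321489*(-609))/(-609) + 1069762) + 1/3208492 = (2*(-1/609)*(19 - 195786801) + 1069762) + 1/3208492 = (2*(-1/609)*(-195786782) + 1069762) + 1/3208492 = (391573564/609 + 1069762) + 1/3208492 = 1043058622/609 + 1/3208492 = 478092177745519/279138804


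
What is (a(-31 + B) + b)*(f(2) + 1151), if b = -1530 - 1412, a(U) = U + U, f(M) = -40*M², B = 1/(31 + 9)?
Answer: -59538289/20 ≈ -2.9769e+6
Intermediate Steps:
B = 1/40 ≈ 0.025000
a(U) = 2*U
b = -2942
(a(-31 + B) + b)*(f(2) + 1151) = (2*(-31 + 1/40) - 2942)*(-40*2² + 1151) = (2*(-1239/40) - 2942)*(-40*4 + 1151) = (-1239/20 - 2942)*(-160 + 1151) = -60079/20*991 = -59538289/20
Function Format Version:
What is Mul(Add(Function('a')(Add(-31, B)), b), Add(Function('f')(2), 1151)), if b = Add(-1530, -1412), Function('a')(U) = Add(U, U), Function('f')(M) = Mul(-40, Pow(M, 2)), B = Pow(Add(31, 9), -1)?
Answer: Rational(-59538289, 20) ≈ -2.9769e+6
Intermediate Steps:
B = Rational(1, 40) (B = Pow(40, -1) = Rational(1, 40) ≈ 0.025000)
Function('a')(U) = Mul(2, U)
b = -2942
Mul(Add(Function('a')(Add(-31, B)), b), Add(Function('f')(2), 1151)) = Mul(Add(Mul(2, Add(-31, Rational(1, 40))), -2942), Add(Mul(-40, Pow(2, 2)), 1151)) = Mul(Add(Mul(2, Rational(-1239, 40)), -2942), Add(Mul(-40, 4), 1151)) = Mul(Add(Rational(-1239, 20), -2942), Add(-160, 1151)) = Mul(Rational(-60079, 20), 991) = Rational(-59538289, 20)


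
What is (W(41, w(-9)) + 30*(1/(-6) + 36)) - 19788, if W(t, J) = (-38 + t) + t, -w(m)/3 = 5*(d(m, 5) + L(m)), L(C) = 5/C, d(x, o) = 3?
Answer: -18669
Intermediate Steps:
w(m) = -45 - 75/m (w(m) = -15*(3 + 5/m) = -3*(15 + 25/m) = -45 - 75/m)
W(t, J) = -38 + 2*t
(W(41, w(-9)) + 30*(1/(-6) + 36)) - 19788 = ((-38 + 2*41) + 30*(1/(-6) + 36)) - 19788 = ((-38 + 82) + 30*(-1/6 + 36)) - 19788 = (44 + 30*(215/6)) - 19788 = (44 + 1075) - 19788 = 1119 - 19788 = -18669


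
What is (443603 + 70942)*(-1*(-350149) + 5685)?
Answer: 183092605530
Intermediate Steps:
(443603 + 70942)*(-1*(-350149) + 5685) = 514545*(350149 + 5685) = 514545*355834 = 183092605530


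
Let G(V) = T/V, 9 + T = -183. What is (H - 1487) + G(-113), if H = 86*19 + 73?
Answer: 25052/113 ≈ 221.70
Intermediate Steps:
T = -192 (T = -9 - 183 = -192)
H = 1707 (H = 1634 + 73 = 1707)
G(V) = -192/V
(H - 1487) + G(-113) = (1707 - 1487) - 192/(-113) = 220 - 192*(-1/113) = 220 + 192/113 = 25052/113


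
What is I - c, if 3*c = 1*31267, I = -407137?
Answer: -1252678/3 ≈ -4.1756e+5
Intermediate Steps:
c = 31267/3 (c = (1*31267)/3 = (1/3)*31267 = 31267/3 ≈ 10422.)
I - c = -407137 - 1*31267/3 = -407137 - 31267/3 = -1252678/3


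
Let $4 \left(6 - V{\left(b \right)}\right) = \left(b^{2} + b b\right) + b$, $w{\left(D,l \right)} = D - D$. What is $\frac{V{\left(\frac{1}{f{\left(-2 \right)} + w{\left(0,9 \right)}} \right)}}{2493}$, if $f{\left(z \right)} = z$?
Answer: $\frac{2}{831} \approx 0.0024067$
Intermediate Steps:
$w{\left(D,l \right)} = 0$
$V{\left(b \right)} = 6 - \frac{b^{2}}{2} - \frac{b}{4}$ ($V{\left(b \right)} = 6 - \frac{\left(b^{2} + b b\right) + b}{4} = 6 - \frac{\left(b^{2} + b^{2}\right) + b}{4} = 6 - \frac{2 b^{2} + b}{4} = 6 - \frac{b + 2 b^{2}}{4} = 6 - \left(\frac{b^{2}}{2} + \frac{b}{4}\right) = 6 - \frac{b^{2}}{2} - \frac{b}{4}$)
$\frac{V{\left(\frac{1}{f{\left(-2 \right)} + w{\left(0,9 \right)}} \right)}}{2493} = \frac{6 - \frac{\left(\frac{1}{-2 + 0}\right)^{2}}{2} - \frac{1}{4 \left(-2 + 0\right)}}{2493} = \left(6 - \frac{\left(\frac{1}{-2}\right)^{2}}{2} - \frac{1}{4 \left(-2\right)}\right) \frac{1}{2493} = \left(6 - \frac{\left(- \frac{1}{2}\right)^{2}}{2} - - \frac{1}{8}\right) \frac{1}{2493} = \left(6 - \frac{1}{8} + \frac{1}{8}\right) \frac{1}{2493} = 6 \cdot \frac{1}{2493} = \frac{2}{831}$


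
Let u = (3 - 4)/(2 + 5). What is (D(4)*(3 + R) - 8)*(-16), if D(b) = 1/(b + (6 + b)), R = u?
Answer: 6112/49 ≈ 124.73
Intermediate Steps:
u = -⅐ (u = -1/7 = -1*⅐ = -⅐ ≈ -0.14286)
R = -⅐ ≈ -0.14286
D(b) = 1/(6 + 2*b)
(D(4)*(3 + R) - 8)*(-16) = ((1/(2*(3 + 4)))*(3 - ⅐) - 8)*(-16) = (((½)/7)*(20/7) - 8)*(-16) = (((½)*(⅐))*(20/7) - 8)*(-16) = ((1/14)*(20/7) - 8)*(-16) = (10/49 - 8)*(-16) = -382/49*(-16) = 6112/49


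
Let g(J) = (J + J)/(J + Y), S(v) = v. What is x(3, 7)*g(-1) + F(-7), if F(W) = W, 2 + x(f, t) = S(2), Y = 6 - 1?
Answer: -7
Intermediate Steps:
Y = 5
x(f, t) = 0 (x(f, t) = -2 + 2 = 0)
g(J) = 2*J/(5 + J) (g(J) = (J + J)/(J + 5) = (2*J)/(5 + J) = 2*J/(5 + J))
x(3, 7)*g(-1) + F(-7) = 0*(2*(-1)/(5 - 1)) - 7 = 0*(2*(-1)/4) - 7 = 0*(2*(-1)*(1/4)) - 7 = 0*(-1/2) - 7 = 0 - 7 = -7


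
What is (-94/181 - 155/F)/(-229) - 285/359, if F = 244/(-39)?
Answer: -3266927491/3630766604 ≈ -0.89979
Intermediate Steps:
F = -244/39 (F = 244*(-1/39) = -244/39 ≈ -6.2564)
(-94/181 - 155/F)/(-229) - 285/359 = (-94/181 - 155/(-244/39))/(-229) - 285/359 = (-94*1/181 - 155*(-39/244))*(-1/229) - 285*1/359 = (-94/181 + 6045/244)*(-1/229) - 285/359 = (1071209/44164)*(-1/229) - 285/359 = -1071209/10113556 - 285/359 = -3266927491/3630766604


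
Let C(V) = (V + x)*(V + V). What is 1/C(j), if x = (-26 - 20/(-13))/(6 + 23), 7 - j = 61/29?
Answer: 10933/433952 ≈ 0.025194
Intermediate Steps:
j = 142/29 (j = 7 - 61/29 = 142/29 ≈ 4.8966)
x = -318/377 (x = (-26 - 20*(-1/13))/29 = (-26 + 20/13)*(1/29) = -318/13*1/29 = -318/377 ≈ -0.84350)
C(V) = 2*V*(-318/377 + V) (C(V) = (V - 318/377)*(V + V) = (-318/377 + V)*(2*V) = 2*V*(-318/377 + V))
1/C(j) = 1/((2/377)*(142/29)*(-318 + 377*(142/29))) = 1/((2/377)*(142/29)*(-318 + 1846)) = 1/((2/377)*(142/29)*1528) = 1/(433952/10933) = 10933/433952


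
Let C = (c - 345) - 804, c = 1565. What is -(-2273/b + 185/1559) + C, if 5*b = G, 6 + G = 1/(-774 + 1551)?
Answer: -10744911896/7266499 ≈ -1478.7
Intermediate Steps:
G = -4661/777 (G = -6 + 1/(-774 + 1551) = -6 + 1/777 = -4661/777 ≈ -5.9987)
b = -4661/3885 (b = (1/5)*(-4661/777) = -4661/3885 ≈ -1.1997)
C = 416 (C = (1565 - 345) - 804 = 1220 - 804 = 416)
-(-2273/b + 185/1559) + C = -(-2273/(-4661/3885) + 185/1559) + 416 = -(-2273*(-3885/4661) + 185*(1/1559)) + 416 = -(8830605/4661 + 185/1559) + 416 = -1*13767775480/7266499 + 416 = -13767775480/7266499 + 416 = -10744911896/7266499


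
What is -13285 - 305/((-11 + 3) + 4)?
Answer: -52835/4 ≈ -13209.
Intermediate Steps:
-13285 - 305/((-11 + 3) + 4) = -13285 - 305/(-8 + 4) = -13285 - 305/(-4) = -13285 - 305*(-1)/4 = -13285 - 1*(-305/4) = -13285 + 305/4 = -52835/4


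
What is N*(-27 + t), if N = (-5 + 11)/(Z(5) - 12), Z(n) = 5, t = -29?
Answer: 48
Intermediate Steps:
N = -6/7 (N = (-5 + 11)/(5 - 12) = 6/(-7) = 6*(-1/7) = -6/7 ≈ -0.85714)
N*(-27 + t) = -6*(-27 - 29)/7 = -6/7*(-56) = 48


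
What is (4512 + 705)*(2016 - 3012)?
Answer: -5196132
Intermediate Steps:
(4512 + 705)*(2016 - 3012) = 5217*(-996) = -5196132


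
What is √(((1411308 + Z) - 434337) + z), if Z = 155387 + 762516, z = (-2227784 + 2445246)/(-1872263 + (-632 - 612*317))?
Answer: 2*√2023759179230725834/2066899 ≈ 1376.5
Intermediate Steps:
z = -217462/2066899 (z = 217462/(-1872263 + (-632 - 194004)) = 217462/(-1872263 - 194636) = 217462/(-2066899) = 217462*(-1/2066899) = -217462/2066899 ≈ -0.10521)
Z = 917903
√(((1411308 + Z) - 434337) + z) = √(((1411308 + 917903) - 434337) - 217462/2066899) = √((2329211 - 434337) - 217462/2066899) = √(1894874 - 217462/2066899) = √(3916512958264/2066899) = 2*√2023759179230725834/2066899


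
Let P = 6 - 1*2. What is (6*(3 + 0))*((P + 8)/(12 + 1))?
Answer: 216/13 ≈ 16.615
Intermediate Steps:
P = 4 (P = 6 - 2 = 4)
(6*(3 + 0))*((P + 8)/(12 + 1)) = (6*(3 + 0))*((4 + 8)/(12 + 1)) = (6*3)*(12/13) = 18*(12*(1/13)) = 18*(12/13) = 216/13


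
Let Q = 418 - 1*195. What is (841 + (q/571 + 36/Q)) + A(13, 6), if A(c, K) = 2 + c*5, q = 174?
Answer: 115677722/127333 ≈ 908.47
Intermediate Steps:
Q = 223 (Q = 418 - 195 = 223)
A(c, K) = 2 + 5*c
(841 + (q/571 + 36/Q)) + A(13, 6) = (841 + (174/571 + 36/223)) + (2 + 5*13) = (841 + (174*(1/571) + 36*(1/223))) + (2 + 65) = (841 + (174/571 + 36/223)) + 67 = (841 + 59358/127333) + 67 = 107146411/127333 + 67 = 115677722/127333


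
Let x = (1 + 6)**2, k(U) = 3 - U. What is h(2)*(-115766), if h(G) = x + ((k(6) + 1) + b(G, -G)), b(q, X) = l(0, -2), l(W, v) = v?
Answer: -5209470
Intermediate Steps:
x = 49 (x = 7**2 = 49)
b(q, X) = -2
h(G) = 45 (h(G) = 49 + (((3 - 1*6) + 1) - 2) = 49 + (((3 - 6) + 1) - 2) = 49 + ((-3 + 1) - 2) = 49 + (-2 - 2) = 49 - 4 = 45)
h(2)*(-115766) = 45*(-115766) = -5209470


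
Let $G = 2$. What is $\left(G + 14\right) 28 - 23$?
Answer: $425$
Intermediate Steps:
$\left(G + 14\right) 28 - 23 = \left(2 + 14\right) 28 - 23 = 16 \cdot 28 - 23 = 448 - 23 = 425$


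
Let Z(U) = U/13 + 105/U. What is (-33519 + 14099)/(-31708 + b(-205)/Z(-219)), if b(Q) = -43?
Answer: 319303640/521302129 ≈ 0.61251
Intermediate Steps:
Z(U) = 105/U + U/13 (Z(U) = U*(1/13) + 105/U = U/13 + 105/U = 105/U + U/13)
(-33519 + 14099)/(-31708 + b(-205)/Z(-219)) = (-33519 + 14099)/(-31708 - 43/(105/(-219) + (1/13)*(-219))) = -19420/(-31708 - 43/(105*(-1/219) - 219/13)) = -19420/(-31708 - 43/(-35/73 - 219/13)) = -19420/(-31708 - 43/(-16442/949)) = -19420/(-31708 - 43*(-949/16442)) = -19420/(-31708 + 40807/16442) = -19420/(-521302129/16442) = -19420*(-16442/521302129) = 319303640/521302129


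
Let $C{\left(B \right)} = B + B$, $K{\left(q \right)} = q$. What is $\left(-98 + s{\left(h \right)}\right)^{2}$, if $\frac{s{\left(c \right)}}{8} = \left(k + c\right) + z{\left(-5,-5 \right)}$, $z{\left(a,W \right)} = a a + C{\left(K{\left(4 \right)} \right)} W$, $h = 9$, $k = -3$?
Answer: $28900$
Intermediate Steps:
$C{\left(B \right)} = 2 B$
$z{\left(a,W \right)} = a^{2} + 8 W$ ($z{\left(a,W \right)} = a a + 2 \cdot 4 W = a^{2} + 8 W$)
$s{\left(c \right)} = -144 + 8 c$ ($s{\left(c \right)} = 8 \left(\left(-3 + c\right) + \left(\left(-5\right)^{2} + 8 \left(-5\right)\right)\right) = 8 \left(\left(-3 + c\right) + \left(25 - 40\right)\right) = 8 \left(\left(-3 + c\right) - 15\right) = 8 \left(-18 + c\right) = -144 + 8 c$)
$\left(-98 + s{\left(h \right)}\right)^{2} = \left(-98 + \left(-144 + 8 \cdot 9\right)\right)^{2} = \left(-98 + \left(-144 + 72\right)\right)^{2} = \left(-98 - 72\right)^{2} = \left(-170\right)^{2} = 28900$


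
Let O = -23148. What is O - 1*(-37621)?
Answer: 14473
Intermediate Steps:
O - 1*(-37621) = -23148 - 1*(-37621) = -23148 + 37621 = 14473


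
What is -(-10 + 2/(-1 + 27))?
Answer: 129/13 ≈ 9.9231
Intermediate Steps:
-(-10 + 2/(-1 + 27)) = -(-10 + 2/26) = -(-10 + (1/26)*2) = -(-10 + 1/13) = -1*(-129/13) = 129/13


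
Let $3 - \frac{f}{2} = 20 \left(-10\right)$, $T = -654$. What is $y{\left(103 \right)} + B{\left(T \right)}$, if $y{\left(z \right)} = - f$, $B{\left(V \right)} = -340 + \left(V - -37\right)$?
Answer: $-1363$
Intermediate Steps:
$f = 406$ ($f = 6 - 2 \cdot 20 \left(-10\right) = 6 - -400 = 6 + 400 = 406$)
$B{\left(V \right)} = -303 + V$ ($B{\left(V \right)} = -340 + \left(V + 37\right) = -340 + \left(37 + V\right) = -303 + V$)
$y{\left(z \right)} = -406$ ($y{\left(z \right)} = \left(-1\right) 406 = -406$)
$y{\left(103 \right)} + B{\left(T \right)} = -406 - 957 = -1363$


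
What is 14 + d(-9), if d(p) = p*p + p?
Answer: 86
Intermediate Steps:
d(p) = p + p² (d(p) = p² + p = p + p²)
14 + d(-9) = 14 - 9*(1 - 9) = 14 - 9*(-8) = 14 + 72 = 86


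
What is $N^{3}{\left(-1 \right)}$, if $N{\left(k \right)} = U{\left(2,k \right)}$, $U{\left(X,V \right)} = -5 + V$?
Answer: $-216$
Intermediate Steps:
$N{\left(k \right)} = -5 + k$
$N^{3}{\left(-1 \right)} = \left(-5 - 1\right)^{3} = \left(-6\right)^{3} = -216$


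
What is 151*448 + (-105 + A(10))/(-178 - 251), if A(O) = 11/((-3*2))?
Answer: 174126593/2574 ≈ 67648.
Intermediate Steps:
A(O) = -11/6 (A(O) = 11/(-6) = 11*(-⅙) = -11/6)
151*448 + (-105 + A(10))/(-178 - 251) = 151*448 + (-105 - 11/6)/(-178 - 251) = 67648 - 641/6/(-429) = 67648 - 641/6*(-1/429) = 67648 + 641/2574 = 174126593/2574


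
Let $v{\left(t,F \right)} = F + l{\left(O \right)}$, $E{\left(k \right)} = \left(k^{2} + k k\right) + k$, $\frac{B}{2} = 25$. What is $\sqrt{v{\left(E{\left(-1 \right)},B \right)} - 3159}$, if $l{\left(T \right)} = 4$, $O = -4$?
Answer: $3 i \sqrt{345} \approx 55.723 i$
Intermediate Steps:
$B = 50$ ($B = 2 \cdot 25 = 50$)
$E{\left(k \right)} = k + 2 k^{2}$ ($E{\left(k \right)} = \left(k^{2} + k^{2}\right) + k = 2 k^{2} + k = k + 2 k^{2}$)
$v{\left(t,F \right)} = 4 + F$ ($v{\left(t,F \right)} = F + 4 = 4 + F$)
$\sqrt{v{\left(E{\left(-1 \right)},B \right)} - 3159} = \sqrt{\left(4 + 50\right) - 3159} = \sqrt{54 - 3159} = \sqrt{-3105} = 3 i \sqrt{345}$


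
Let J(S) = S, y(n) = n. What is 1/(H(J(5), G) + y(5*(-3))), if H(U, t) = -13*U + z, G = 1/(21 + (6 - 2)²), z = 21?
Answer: -1/59 ≈ -0.016949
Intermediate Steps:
G = 1/37 (G = 1/(21 + 4²) = 1/(21 + 16) = 1/37 ≈ 0.027027)
H(U, t) = 21 - 13*U (H(U, t) = -13*U + 21 = 21 - 13*U)
1/(H(J(5), G) + y(5*(-3))) = 1/((21 - 13*5) + 5*(-3)) = 1/((21 - 65) - 15) = 1/(-44 - 15) = 1/(-59) = -1/59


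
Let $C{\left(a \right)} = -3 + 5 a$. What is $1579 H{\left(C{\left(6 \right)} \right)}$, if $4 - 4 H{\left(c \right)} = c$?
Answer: $- \frac{36317}{4} \approx -9079.3$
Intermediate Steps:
$H{\left(c \right)} = 1 - \frac{c}{4}$
$1579 H{\left(C{\left(6 \right)} \right)} = 1579 \left(1 - \frac{-3 + 5 \cdot 6}{4}\right) = 1579 \left(1 - \frac{-3 + 30}{4}\right) = 1579 \left(1 - \frac{27}{4}\right) = 1579 \left(- \frac{23}{4}\right) = - \frac{36317}{4}$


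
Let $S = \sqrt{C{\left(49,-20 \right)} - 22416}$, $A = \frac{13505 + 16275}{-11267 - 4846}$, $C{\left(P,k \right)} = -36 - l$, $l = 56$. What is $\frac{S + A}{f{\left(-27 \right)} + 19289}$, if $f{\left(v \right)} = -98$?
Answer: $- \frac{29780}{309224583} + \frac{2 i \sqrt{5627}}{19191} \approx -9.6305 \cdot 10^{-5} + 0.0078176 i$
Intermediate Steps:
$C{\left(P,k \right)} = -92$ ($C{\left(P,k \right)} = -36 - 56 = -92$)
$A = - \frac{29780}{16113}$ ($A = \frac{29780}{-16113} = 29780 \left(- \frac{1}{16113}\right) = - \frac{29780}{16113} \approx -1.8482$)
$S = 2 i \sqrt{5627}$ ($S = \sqrt{-92 - 22416} = \sqrt{-22508} = 2 i \sqrt{5627} \approx 150.03 i$)
$\frac{S + A}{f{\left(-27 \right)} + 19289} = \frac{2 i \sqrt{5627} - \frac{29780}{16113}}{-98 + 19289} = \frac{- \frac{29780}{16113} + 2 i \sqrt{5627}}{19191} = \left(- \frac{29780}{16113} + 2 i \sqrt{5627}\right) \frac{1}{19191} = - \frac{29780}{309224583} + \frac{2 i \sqrt{5627}}{19191}$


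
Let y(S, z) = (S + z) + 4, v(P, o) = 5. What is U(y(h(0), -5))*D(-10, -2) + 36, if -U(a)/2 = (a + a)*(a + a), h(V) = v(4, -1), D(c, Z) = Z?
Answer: 292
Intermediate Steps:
h(V) = 5
y(S, z) = 4 + S + z
U(a) = -8*a² (U(a) = -2*(a + a)*(a + a) = -2*2*a*2*a = -8*a²)
U(y(h(0), -5))*D(-10, -2) + 36 = -8*(4 + 5 - 5)²*(-2) + 36 = -8*4²*(-2) + 36 = -8*16*(-2) + 36 = -128*(-2) + 36 = 256 + 36 = 292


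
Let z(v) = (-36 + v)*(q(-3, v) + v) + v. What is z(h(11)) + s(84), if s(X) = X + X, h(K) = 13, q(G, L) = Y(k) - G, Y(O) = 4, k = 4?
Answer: -279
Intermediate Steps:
q(G, L) = 4 - G
s(X) = 2*X
z(v) = v + (-36 + v)*(7 + v) (z(v) = (-36 + v)*((4 - 1*(-3)) + v) + v = (-36 + v)*((4 + 3) + v) + v = (-36 + v)*(7 + v) + v = v + (-36 + v)*(7 + v))
z(h(11)) + s(84) = (-252 + 13**2 - 28*13) + 2*84 = (-252 + 169 - 364) + 168 = -447 + 168 = -279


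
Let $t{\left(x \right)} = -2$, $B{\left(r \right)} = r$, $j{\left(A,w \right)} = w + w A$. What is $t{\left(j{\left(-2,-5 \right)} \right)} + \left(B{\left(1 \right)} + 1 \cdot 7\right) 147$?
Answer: $1174$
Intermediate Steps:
$j{\left(A,w \right)} = w + A w$
$t{\left(j{\left(-2,-5 \right)} \right)} + \left(B{\left(1 \right)} + 1 \cdot 7\right) 147 = -2 + \left(1 + 1 \cdot 7\right) 147 = -2 + \left(1 + 7\right) 147 = -2 + 8 \cdot 147 = -2 + 1176 = 1174$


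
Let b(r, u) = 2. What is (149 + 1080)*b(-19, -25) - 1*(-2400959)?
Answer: 2403417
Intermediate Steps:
(149 + 1080)*b(-19, -25) - 1*(-2400959) = (149 + 1080)*2 - 1*(-2400959) = 1229*2 + 2400959 = 2458 + 2400959 = 2403417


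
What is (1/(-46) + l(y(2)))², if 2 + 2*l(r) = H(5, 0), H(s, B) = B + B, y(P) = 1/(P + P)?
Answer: 2209/2116 ≈ 1.0440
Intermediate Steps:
y(P) = 1/(2*P)
H(s, B) = 2*B
l(r) = -1 (l(r) = -1 + (2*0)/2 = -1 + (½)*0 = -1 + 0 = -1)
(1/(-46) + l(y(2)))² = (1/(-46) - 1)² = (-1/46 - 1)² = (-47/46)² = 2209/2116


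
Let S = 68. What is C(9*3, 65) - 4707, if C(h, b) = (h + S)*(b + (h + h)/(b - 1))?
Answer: 49541/32 ≈ 1548.2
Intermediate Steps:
C(h, b) = (68 + h)*(b + 2*h/(-1 + b)) (C(h, b) = (h + 68)*(b + (h + h)/(b - 1)) = (68 + h)*(b + (2*h)/(-1 + b)) = (68 + h)*(b + 2*h/(-1 + b)))
C(9*3, 65) - 4707 = (-68*65 + 2*(9*3)² + 68*65² + 136*(9*3) + (9*3)*65² - 1*65*9*3)/(-1 + 65) - 4707 = (-4420 + 2*27² + 68*4225 + 136*27 + 27*4225 - 1*65*27)/64 - 4707 = (-4420 + 2*729 + 287300 + 3672 + 114075 - 1755)/64 - 4707 = (-4420 + 1458 + 287300 + 3672 + 114075 - 1755)/64 - 4707 = (1/64)*400330 - 4707 = 200165/32 - 4707 = 49541/32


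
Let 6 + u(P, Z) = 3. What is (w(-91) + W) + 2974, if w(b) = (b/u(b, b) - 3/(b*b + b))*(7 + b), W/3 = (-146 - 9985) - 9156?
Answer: -3733273/65 ≈ -57435.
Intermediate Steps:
u(P, Z) = -3 (u(P, Z) = -6 + 3 = -3)
W = -57861 (W = 3*((-146 - 9985) - 9156) = 3*(-10131 - 9156) = 3*(-19287) = -57861)
w(b) = (7 + b)*(-3/(b + b²) - b/3) (w(b) = (b/(-3) - 3/(b*b + b))*(7 + b) = (b*(-⅓) - 3/(b² + b))*(7 + b) = (-b/3 - 3/(b + b²))*(7 + b) = (-3/(b + b²) - b/3)*(7 + b) = (7 + b)*(-3/(b + b²) - b/3))
(w(-91) + W) + 2974 = ((⅓)*(-63 - 1*(-91)⁴ - 9*(-91) - 8*(-91)³ - 7*(-91)²)/(-91*(1 - 91)) - 57861) + 2974 = ((⅓)*(-1/91)*(-63 - 1*68574961 + 819 - 8*(-753571) - 7*8281)/(-90) - 57861) + 2974 = ((⅓)*(-1/91)*(-1/90)*(-63 - 68574961 + 819 + 6028568 - 57967) - 57861) + 2974 = ((⅓)*(-1/91)*(-1/90)*(-62603604) - 57861) + 2974 = (-165618/65 - 57861) + 2974 = -3926583/65 + 2974 = -3733273/65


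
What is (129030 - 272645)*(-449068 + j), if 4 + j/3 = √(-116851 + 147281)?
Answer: 64494624200 - 430845*√30430 ≈ 6.4419e+10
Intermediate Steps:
j = -12 + 3*√30430 (j = -12 + 3*√(-116851 + 147281) = -12 + 3*√30430 ≈ 511.33)
(129030 - 272645)*(-449068 + j) = (129030 - 272645)*(-449068 + (-12 + 3*√30430)) = -143615*(-449080 + 3*√30430) = 64494624200 - 430845*√30430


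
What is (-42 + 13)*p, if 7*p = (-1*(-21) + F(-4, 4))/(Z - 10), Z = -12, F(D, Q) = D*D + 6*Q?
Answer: 1769/154 ≈ 11.487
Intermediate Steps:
F(D, Q) = D² + 6*Q
p = -61/154 (p = ((-1*(-21) + ((-4)² + 6*4))/(-12 - 10))/7 = ((21 + (16 + 24))/(-22))/7 = ((21 + 40)*(-1/22))/7 = (61*(-1/22))/7 = (⅐)*(-61/22) = -61/154 ≈ -0.39610)
(-42 + 13)*p = (-42 + 13)*(-61/154) = -29*(-61/154) = 1769/154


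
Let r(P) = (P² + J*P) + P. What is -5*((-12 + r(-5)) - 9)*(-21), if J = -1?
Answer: 420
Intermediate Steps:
r(P) = P² (r(P) = (P² - P) + P = P²)
-5*((-12 + r(-5)) - 9)*(-21) = -5*((-12 + (-5)²) - 9)*(-21) = -5*((-12 + 25) - 9)*(-21) = -5*(13 - 9)*(-21) = -5*4*(-21) = -20*(-21) = 420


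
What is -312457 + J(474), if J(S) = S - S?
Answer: -312457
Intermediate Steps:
J(S) = 0
-312457 + J(474) = -312457 + 0 = -312457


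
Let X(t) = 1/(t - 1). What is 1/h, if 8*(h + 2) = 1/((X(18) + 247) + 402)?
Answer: -88272/176527 ≈ -0.50005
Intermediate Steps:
X(t) = 1/(-1 + t)
h = -176527/88272 (h = -2 + 1/(8*((1/(-1 + 18) + 247) + 402)) = -2 + 1/(8*((1/17 + 247) + 402)) = -2 + 1/(8*(4200/17 + 402)) = -2 + 1/(8*(11034/17)) = -2 + (⅛)*(17/11034) = -2 + 17/88272 = -176527/88272 ≈ -1.9998)
1/h = 1/(-176527/88272) = -88272/176527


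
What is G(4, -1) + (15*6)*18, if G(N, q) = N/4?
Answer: 1621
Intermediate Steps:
G(N, q) = N/4 (G(N, q) = N*(¼) = N/4)
G(4, -1) + (15*6)*18 = (¼)*4 + (15*6)*18 = 1 + 90*18 = 1 + 1620 = 1621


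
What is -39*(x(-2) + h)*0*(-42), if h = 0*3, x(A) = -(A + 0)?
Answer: 0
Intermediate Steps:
x(A) = -A
h = 0
-39*(x(-2) + h)*0*(-42) = -39*(-1*(-2) + 0)*0*(-42) = -39*(2 + 0)*0*(-42) = -78*0*(-42) = -39*0*(-42) = 0*(-42) = 0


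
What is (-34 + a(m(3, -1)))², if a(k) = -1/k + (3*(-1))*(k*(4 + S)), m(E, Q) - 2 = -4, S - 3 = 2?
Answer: 1681/4 ≈ 420.25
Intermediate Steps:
S = 5 (S = 3 + 2 = 5)
m(E, Q) = -2 (m(E, Q) = 2 - 4 = -2)
a(k) = -1/k - 27*k (a(k) = -1/k + (3*(-1))*(k*(4 + 5)) = -1/k - 3*k*9 = -1/k - 27*k)
(-34 + a(m(3, -1)))² = (-34 + (-1/(-2) - 27*(-2)))² = (-34 + (-1*(-½) + 54))² = (-34 + (½ + 54))² = (-34 + 109/2)² = (41/2)² = 1681/4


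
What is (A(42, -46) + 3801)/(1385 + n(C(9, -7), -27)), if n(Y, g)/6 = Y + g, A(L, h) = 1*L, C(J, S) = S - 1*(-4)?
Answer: 3843/1205 ≈ 3.1892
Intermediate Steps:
C(J, S) = 4 + S (C(J, S) = S + 4 = 4 + S)
A(L, h) = L
n(Y, g) = 6*Y + 6*g (n(Y, g) = 6*(Y + g) = 6*Y + 6*g)
(A(42, -46) + 3801)/(1385 + n(C(9, -7), -27)) = (42 + 3801)/(1385 + (6*(4 - 7) + 6*(-27))) = 3843/(1385 + (6*(-3) - 162)) = 3843/(1385 + (-18 - 162)) = 3843/(1385 - 180) = 3843/1205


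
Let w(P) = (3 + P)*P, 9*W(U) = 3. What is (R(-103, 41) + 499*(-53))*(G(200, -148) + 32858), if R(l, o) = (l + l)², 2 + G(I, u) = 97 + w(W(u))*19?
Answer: 4745007563/9 ≈ 5.2722e+8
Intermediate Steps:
W(U) = ⅓ (W(U) = (⅑)*3 = ⅓)
w(P) = P*(3 + P)
G(I, u) = 1045/9 (G(I, u) = -2 + (97 + ((3 + ⅓)/3)*19) = -2 + (97 + ((⅓)*(10/3))*19) = -2 + (97 + (10/9)*19) = -2 + (97 + 190/9) = -2 + 1063/9 = 1045/9)
R(l, o) = 4*l² (R(l, o) = (2*l)² = 4*l²)
(R(-103, 41) + 499*(-53))*(G(200, -148) + 32858) = (4*(-103)² + 499*(-53))*(1045/9 + 32858) = (4*10609 - 26447)*(296767/9) = (42436 - 26447)*(296767/9) = 15989*(296767/9) = 4745007563/9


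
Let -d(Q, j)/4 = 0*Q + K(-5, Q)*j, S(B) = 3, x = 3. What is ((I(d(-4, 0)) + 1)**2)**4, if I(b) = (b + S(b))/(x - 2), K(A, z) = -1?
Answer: 65536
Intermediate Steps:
d(Q, j) = 4*j (d(Q, j) = -4*(0*Q - j) = -4*(0 - j) = -(-4)*j = 4*j)
I(b) = 3 + b (I(b) = (b + 3)/(3 - 2) = (3 + b)/1 = (3 + b)*1 = 3 + b)
((I(d(-4, 0)) + 1)**2)**4 = (((3 + 4*0) + 1)**2)**4 = (((3 + 0) + 1)**2)**4 = ((3 + 1)**2)**4 = (4**2)**4 = 16**4 = 65536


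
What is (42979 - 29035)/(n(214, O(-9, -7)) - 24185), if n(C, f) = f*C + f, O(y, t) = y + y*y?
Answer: -13944/8705 ≈ -1.6018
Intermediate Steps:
O(y, t) = y + y**2
n(C, f) = f + C*f (n(C, f) = C*f + f = f + C*f)
(42979 - 29035)/(n(214, O(-9, -7)) - 24185) = (42979 - 29035)/((-9*(1 - 9))*(1 + 214) - 24185) = 13944/(-9*(-8)*215 - 24185) = 13944/(72*215 - 24185) = 13944/(15480 - 24185) = 13944/(-8705) = 13944*(-1/8705) = -13944/8705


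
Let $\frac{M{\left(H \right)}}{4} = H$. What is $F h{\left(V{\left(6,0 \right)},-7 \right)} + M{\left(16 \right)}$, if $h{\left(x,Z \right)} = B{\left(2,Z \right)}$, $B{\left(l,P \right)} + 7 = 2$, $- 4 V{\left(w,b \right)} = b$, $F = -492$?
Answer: $2524$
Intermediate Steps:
$V{\left(w,b \right)} = - \frac{b}{4}$
$M{\left(H \right)} = 4 H$
$B{\left(l,P \right)} = -5$ ($B{\left(l,P \right)} = -7 + 2 = -5$)
$h{\left(x,Z \right)} = -5$
$F h{\left(V{\left(6,0 \right)},-7 \right)} + M{\left(16 \right)} = \left(-492\right) \left(-5\right) + 4 \cdot 16 = 2460 + 64 = 2524$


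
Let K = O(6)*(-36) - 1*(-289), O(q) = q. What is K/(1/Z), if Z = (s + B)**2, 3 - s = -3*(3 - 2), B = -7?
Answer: 73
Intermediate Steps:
s = 6 (s = 3 - (-3)*(3 - 2) = 3 - (-3) = 3 - 1*(-3) = 3 + 3 = 6)
Z = 1 (Z = (6 - 7)**2 = (-1)**2 = 1)
K = 73 (K = 6*(-36) - 1*(-289) = -216 + 289 = 73)
K/(1/Z) = 73/(1/1) = 73/1 = 73*1 = 73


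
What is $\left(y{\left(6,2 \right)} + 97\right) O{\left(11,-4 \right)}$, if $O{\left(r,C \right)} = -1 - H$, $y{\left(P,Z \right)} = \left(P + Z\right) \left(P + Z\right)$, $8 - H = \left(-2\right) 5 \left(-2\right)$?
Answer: $1771$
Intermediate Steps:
$H = -12$ ($H = 8 - \left(-2\right) 5 \left(-2\right) = 8 - \left(-10\right) \left(-2\right) = 8 - 20 = -12$)
$y{\left(P,Z \right)} = \left(P + Z\right)^{2}$
$O{\left(r,C \right)} = 11$ ($O{\left(r,C \right)} = -1 - -12 = -1 + 12 = 11$)
$\left(y{\left(6,2 \right)} + 97\right) O{\left(11,-4 \right)} = \left(\left(6 + 2\right)^{2} + 97\right) 11 = \left(8^{2} + 97\right) 11 = \left(64 + 97\right) 11 = 161 \cdot 11 = 1771$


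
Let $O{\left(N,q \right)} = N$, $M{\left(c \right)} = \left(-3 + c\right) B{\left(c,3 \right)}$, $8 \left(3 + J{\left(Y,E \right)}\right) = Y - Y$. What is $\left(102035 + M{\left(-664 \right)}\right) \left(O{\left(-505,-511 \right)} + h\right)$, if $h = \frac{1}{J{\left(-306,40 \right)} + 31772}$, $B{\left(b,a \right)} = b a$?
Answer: $- \frac{22953196217456}{31769} \approx -7.225 \cdot 10^{8}$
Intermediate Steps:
$J{\left(Y,E \right)} = -3$ ($J{\left(Y,E \right)} = -3 + \frac{Y - Y}{8} = -3 + \frac{1}{8} \cdot 0 = -3 + 0 = -3$)
$B{\left(b,a \right)} = a b$
$M{\left(c \right)} = 3 c \left(-3 + c\right)$ ($M{\left(c \right)} = \left(-3 + c\right) 3 c = 3 c \left(-3 + c\right)$)
$h = \frac{1}{31769}$ ($h = \frac{1}{-3 + 31772} = \frac{1}{31769} \approx 3.1477 \cdot 10^{-5}$)
$\left(102035 + M{\left(-664 \right)}\right) \left(O{\left(-505,-511 \right)} + h\right) = \left(102035 + 3 \left(-664\right) \left(-3 - 664\right)\right) \left(-505 + \frac{1}{31769}\right) = \left(102035 + 3 \left(-664\right) \left(-667\right)\right) \left(- \frac{16043344}{31769}\right) = \left(102035 + 1328664\right) \left(- \frac{16043344}{31769}\right) = 1430699 \left(- \frac{16043344}{31769}\right) = - \frac{22953196217456}{31769}$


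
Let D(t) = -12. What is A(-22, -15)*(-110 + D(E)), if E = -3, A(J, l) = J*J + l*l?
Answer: -86498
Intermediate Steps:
A(J, l) = J² + l²
A(-22, -15)*(-110 + D(E)) = ((-22)² + (-15)²)*(-110 - 12) = (484 + 225)*(-122) = 709*(-122) = -86498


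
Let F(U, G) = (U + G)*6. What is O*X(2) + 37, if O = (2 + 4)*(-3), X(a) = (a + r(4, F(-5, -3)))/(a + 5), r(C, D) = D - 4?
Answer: 1159/7 ≈ 165.57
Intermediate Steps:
F(U, G) = 6*G + 6*U (F(U, G) = (G + U)*6 = 6*G + 6*U)
r(C, D) = -4 + D
X(a) = (-52 + a)/(5 + a) (X(a) = (a + (-4 + (6*(-3) + 6*(-5))))/(a + 5) = (a + (-4 + (-18 - 30)))/(5 + a) = (a + (-4 - 48))/(5 + a) = (a - 52)/(5 + a) = (-52 + a)/(5 + a))
O = -18 (O = 6*(-3) = -18)
O*X(2) + 37 = -18*(-52 + 2)/(5 + 2) + 37 = -18*(-50)/7 + 37 = -18*(-50/7) + 37 = 900/7 + 37 = 1159/7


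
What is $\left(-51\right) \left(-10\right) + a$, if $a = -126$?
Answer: $384$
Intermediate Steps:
$\left(-51\right) \left(-10\right) + a = \left(-51\right) \left(-10\right) - 126 = 510 - 126 = 384$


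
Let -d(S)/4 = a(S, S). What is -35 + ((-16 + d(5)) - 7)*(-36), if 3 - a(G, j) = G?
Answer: 505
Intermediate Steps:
a(G, j) = 3 - G
d(S) = -12 + 4*S (d(S) = -4*(3 - S) = -12 + 4*S)
-35 + ((-16 + d(5)) - 7)*(-36) = -35 + ((-16 + (-12 + 4*5)) - 7)*(-36) = -35 + ((-16 + (-12 + 20)) - 7)*(-36) = -35 + ((-16 + 8) - 7)*(-36) = -35 + (-8 - 7)*(-36) = -35 - 15*(-36) = -35 + 540 = 505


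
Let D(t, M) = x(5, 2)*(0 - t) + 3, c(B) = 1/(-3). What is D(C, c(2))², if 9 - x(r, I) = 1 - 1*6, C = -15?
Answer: 45369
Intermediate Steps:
c(B) = -⅓
x(r, I) = 14 (x(r, I) = 9 - (1 - 1*6) = 9 - (1 - 6) = 9 - 1*(-5) = 9 + 5 = 14)
D(t, M) = 3 - 14*t (D(t, M) = 14*(0 - t) + 3 = 14*(-t) + 3 = -14*t + 3 = 3 - 14*t)
D(C, c(2))² = (3 - 14*(-15))² = (3 + 210)² = 213² = 45369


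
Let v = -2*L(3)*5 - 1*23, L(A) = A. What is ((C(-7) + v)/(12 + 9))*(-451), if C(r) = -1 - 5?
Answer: 26609/21 ≈ 1267.1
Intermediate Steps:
C(r) = -6
v = -53 (v = -2*3*5 - 1*23 = -6*5 - 23 = -30 - 23 = -53)
((C(-7) + v)/(12 + 9))*(-451) = ((-6 - 53)/(12 + 9))*(-451) = -59/21*(-451) = 26609/21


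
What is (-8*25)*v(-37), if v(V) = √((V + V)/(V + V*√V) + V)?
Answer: -200*√(-(35 + 37*I*√37)/(1 + I*√37)) ≈ -5.2669 + 1215.7*I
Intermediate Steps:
v(V) = √(V + 2*V/(V + V^(3/2))) (v(V) = √((2*V)/(V + V^(3/2)) + V) = √(2*V/(V + V^(3/2)) + V) = √(V + 2*V/(V + V^(3/2))))
(-8*25)*v(-37) = (-8*25)*√(-37*(2 - 37 + (-37)^(3/2))/(-37 + (-37)^(3/2))) = -200*√37*√(-(2 - 37 - 37*I*√37)/(-37 - 37*I*√37)) = -200*√37*√(-(-35 - 37*I*√37)/(-37 - 37*I*√37))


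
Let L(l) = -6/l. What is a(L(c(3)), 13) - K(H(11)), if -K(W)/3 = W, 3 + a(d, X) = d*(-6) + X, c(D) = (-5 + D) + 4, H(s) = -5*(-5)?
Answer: 103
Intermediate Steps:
H(s) = 25
c(D) = -1 + D
a(d, X) = -3 + X - 6*d (a(d, X) = -3 + (d*(-6) + X) = -3 + (-6*d + X) = -3 + (X - 6*d) = -3 + X - 6*d)
K(W) = -3*W
a(L(c(3)), 13) - K(H(11)) = (-3 + 13 - (-36)/(-1 + 3)) - (-3)*25 = (-3 + 13 - (-36)/2) - 1*(-75) = (-3 + 13 - (-36)/2) + 75 = (-3 + 13 - 6*(-3)) + 75 = (-3 + 13 + 18) + 75 = 28 + 75 = 103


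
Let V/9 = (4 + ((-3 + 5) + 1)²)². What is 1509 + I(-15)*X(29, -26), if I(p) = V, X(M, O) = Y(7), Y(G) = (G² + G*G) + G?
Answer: 161214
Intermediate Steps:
Y(G) = G + 2*G² (Y(G) = (G² + G²) + G = 2*G² + G = G + 2*G²)
X(M, O) = 105 (X(M, O) = 7*(1 + 2*7) = 7*(1 + 14) = 7*15 = 105)
V = 1521 (V = 9*(4 + ((-3 + 5) + 1)²)² = 9*(4 + (2 + 1)²)² = 9*(4 + 3²)² = 9*(4 + 9)² = 9*13² = 9*169 = 1521)
I(p) = 1521
1509 + I(-15)*X(29, -26) = 1509 + 1521*105 = 1509 + 159705 = 161214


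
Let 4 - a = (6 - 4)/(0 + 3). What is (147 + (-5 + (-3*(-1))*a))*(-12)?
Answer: -1824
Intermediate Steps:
a = 10/3 (a = 4 - (6 - 4)/(0 + 3) = 4 - 2/3 = 4 - 1*⅔ = 4 - ⅔ = 10/3 ≈ 3.3333)
(147 + (-5 + (-3*(-1))*a))*(-12) = (147 + (-5 - 3*(-1)*(10/3)))*(-12) = (147 + (-5 + 3*(10/3)))*(-12) = (147 + (-5 + 10))*(-12) = (147 + 5)*(-12) = 152*(-12) = -1824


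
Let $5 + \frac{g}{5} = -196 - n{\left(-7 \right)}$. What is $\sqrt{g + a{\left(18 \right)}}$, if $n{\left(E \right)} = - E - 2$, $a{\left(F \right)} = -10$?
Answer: $4 i \sqrt{65} \approx 32.249 i$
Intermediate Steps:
$n{\left(E \right)} = -2 - E$
$g = -1030$ ($g = -25 + 5 \left(-196 - \left(-2 - -7\right)\right) = -25 + 5 \left(-196 - \left(-2 + 7\right)\right) = -25 + 5 \left(-196 - 5\right) = -25 + 5 \left(-201\right) = -25 - 1005 = -1030$)
$\sqrt{g + a{\left(18 \right)}} = \sqrt{-1030 - 10} = \sqrt{-1040} = 4 i \sqrt{65}$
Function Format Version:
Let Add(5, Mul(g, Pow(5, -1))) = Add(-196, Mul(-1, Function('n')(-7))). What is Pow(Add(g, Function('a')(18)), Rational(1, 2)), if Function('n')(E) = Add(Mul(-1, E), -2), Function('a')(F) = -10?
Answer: Mul(4, I, Pow(65, Rational(1, 2))) ≈ Mul(32.249, I)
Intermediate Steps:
Function('n')(E) = Add(-2, Mul(-1, E))
g = -1030 (g = Add(-25, Mul(5, Add(-196, Mul(-1, Add(-2, Mul(-1, -7)))))) = Add(-25, Mul(5, Add(-196, Mul(-1, Add(-2, 7))))) = Add(-25, Mul(5, Add(-196, Mul(-1, 5)))) = Add(-25, Mul(5, Add(-196, -5))) = Add(-25, Mul(5, -201)) = Add(-25, -1005) = -1030)
Pow(Add(g, Function('a')(18)), Rational(1, 2)) = Pow(Add(-1030, -10), Rational(1, 2)) = Pow(-1040, Rational(1, 2)) = Mul(4, I, Pow(65, Rational(1, 2)))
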